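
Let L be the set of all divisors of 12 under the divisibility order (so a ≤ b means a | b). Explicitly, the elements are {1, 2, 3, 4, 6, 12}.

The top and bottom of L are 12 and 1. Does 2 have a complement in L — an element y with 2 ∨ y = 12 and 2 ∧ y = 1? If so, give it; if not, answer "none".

For every candidate y, either 2 ∨ y ≠ 12 or 2 ∧ y ≠ 1; no complement exists.

none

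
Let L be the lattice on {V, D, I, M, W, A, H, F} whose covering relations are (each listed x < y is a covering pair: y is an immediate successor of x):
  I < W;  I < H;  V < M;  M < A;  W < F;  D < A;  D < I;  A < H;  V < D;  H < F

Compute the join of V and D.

D

Common upper bounds of {V, D}: A, D, F, H, I, W.
The least among these is D.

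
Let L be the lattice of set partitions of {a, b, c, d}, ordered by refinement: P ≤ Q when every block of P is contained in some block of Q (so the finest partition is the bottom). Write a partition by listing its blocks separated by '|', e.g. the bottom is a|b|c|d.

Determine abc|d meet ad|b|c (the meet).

Common lower bounds of {abc|d, ad|b|c}: a|b|c|d.
The greatest among these is a|b|c|d.

a|b|c|d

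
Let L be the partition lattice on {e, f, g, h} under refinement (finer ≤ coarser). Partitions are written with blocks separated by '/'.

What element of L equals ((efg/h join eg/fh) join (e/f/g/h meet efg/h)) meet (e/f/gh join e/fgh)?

e/fgh

efg/h ∨ eg/fh = efgh
e/f/g/h ∧ efg/h = e/f/g/h
efgh ∨ e/f/g/h = efgh
e/f/gh ∨ e/fgh = e/fgh
efgh ∧ e/fgh = e/fgh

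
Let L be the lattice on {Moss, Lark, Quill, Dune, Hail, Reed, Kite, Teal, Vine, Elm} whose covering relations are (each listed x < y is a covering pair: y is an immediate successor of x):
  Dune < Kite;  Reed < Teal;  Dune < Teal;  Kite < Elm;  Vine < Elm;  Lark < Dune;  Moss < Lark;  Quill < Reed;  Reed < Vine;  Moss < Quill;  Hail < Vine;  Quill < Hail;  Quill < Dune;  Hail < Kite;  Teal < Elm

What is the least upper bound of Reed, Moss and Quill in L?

Reed

Common upper bounds of {Reed, Moss, Quill}: Elm, Reed, Teal, Vine.
The least among these is Reed.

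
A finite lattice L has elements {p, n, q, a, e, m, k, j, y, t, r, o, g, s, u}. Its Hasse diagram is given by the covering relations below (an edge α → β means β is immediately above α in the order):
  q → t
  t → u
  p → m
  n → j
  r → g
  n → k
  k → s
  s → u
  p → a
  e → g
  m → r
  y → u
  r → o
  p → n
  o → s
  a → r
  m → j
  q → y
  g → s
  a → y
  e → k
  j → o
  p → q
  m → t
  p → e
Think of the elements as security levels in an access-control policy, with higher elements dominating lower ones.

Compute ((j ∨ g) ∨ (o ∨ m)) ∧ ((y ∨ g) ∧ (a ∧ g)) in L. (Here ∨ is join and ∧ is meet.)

a

j ∨ g = s
o ∨ m = o
s ∨ o = s
y ∨ g = u
a ∧ g = a
u ∧ a = a
s ∧ a = a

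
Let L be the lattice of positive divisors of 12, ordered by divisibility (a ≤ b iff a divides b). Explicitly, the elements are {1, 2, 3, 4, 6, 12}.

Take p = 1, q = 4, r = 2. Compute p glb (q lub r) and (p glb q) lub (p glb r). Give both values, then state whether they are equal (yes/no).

1; 1; yes

q lub r = 4, so p glb (q lub r) = 1 glb 4 = 1.
p glb q = 1 and p glb r = 1, so (p glb q) lub (p glb r) = 1 lub 1 = 1.
Equal: yes.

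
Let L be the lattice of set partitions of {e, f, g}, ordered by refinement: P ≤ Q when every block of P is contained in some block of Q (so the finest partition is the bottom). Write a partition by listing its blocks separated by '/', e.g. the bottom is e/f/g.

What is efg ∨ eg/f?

efg

The join of efg and eg/f merges any blocks that overlap across the partitions, giving efg.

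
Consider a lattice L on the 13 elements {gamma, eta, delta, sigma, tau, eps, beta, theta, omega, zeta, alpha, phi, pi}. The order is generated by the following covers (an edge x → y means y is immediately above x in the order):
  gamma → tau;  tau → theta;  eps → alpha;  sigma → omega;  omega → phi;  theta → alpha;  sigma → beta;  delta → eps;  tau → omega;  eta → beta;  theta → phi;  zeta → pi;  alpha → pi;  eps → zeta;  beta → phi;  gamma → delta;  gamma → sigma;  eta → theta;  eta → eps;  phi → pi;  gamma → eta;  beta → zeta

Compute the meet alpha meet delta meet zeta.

Common lower bounds of {alpha, delta, zeta}: delta, gamma.
The greatest among these is delta.

delta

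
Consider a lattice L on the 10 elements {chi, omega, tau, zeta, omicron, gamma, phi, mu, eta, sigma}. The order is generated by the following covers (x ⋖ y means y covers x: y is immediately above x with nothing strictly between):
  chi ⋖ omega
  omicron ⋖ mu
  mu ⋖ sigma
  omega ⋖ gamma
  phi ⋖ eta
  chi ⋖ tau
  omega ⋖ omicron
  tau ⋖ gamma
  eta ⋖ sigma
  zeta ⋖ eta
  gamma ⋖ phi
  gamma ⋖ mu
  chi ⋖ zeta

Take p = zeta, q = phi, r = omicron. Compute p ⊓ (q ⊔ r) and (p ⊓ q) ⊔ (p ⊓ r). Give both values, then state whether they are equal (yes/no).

q ⊔ r = sigma, so p ⊓ (q ⊔ r) = zeta ⊓ sigma = zeta.
p ⊓ q = chi and p ⊓ r = chi, so (p ⊓ q) ⊔ (p ⊓ r) = chi ⊔ chi = chi.
Equal: no.

zeta; chi; no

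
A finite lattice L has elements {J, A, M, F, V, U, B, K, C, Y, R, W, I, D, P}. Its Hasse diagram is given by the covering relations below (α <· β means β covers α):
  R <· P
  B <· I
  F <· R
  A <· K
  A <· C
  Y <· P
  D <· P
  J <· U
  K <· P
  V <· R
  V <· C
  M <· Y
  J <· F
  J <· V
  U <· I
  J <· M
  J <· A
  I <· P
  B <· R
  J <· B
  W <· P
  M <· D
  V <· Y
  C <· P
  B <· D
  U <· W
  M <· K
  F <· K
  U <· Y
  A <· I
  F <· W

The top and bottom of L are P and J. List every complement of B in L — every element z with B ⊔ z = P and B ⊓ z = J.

Need z with B ∨ z = P and B ∧ z = J.
Checking each element gives: C, K, W, Y.

C, K, W, Y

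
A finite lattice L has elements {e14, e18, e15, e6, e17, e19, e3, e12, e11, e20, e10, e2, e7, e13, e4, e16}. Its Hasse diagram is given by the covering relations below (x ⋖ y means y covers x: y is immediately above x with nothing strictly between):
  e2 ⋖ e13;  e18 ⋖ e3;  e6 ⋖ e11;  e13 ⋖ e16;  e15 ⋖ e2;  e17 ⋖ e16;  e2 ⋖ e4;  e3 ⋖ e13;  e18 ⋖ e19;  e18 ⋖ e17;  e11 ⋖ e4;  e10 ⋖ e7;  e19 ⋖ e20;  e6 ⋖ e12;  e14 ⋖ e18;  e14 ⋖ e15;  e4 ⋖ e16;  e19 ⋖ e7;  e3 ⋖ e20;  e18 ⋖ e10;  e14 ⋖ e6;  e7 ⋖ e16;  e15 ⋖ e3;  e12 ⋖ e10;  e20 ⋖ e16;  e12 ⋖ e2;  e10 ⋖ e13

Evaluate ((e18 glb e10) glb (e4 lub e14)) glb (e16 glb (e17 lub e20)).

e18 ∧ e10 = e18
e4 ∨ e14 = e4
e18 ∧ e4 = e14
e17 ∨ e20 = e16
e16 ∧ e16 = e16
e14 ∧ e16 = e14

e14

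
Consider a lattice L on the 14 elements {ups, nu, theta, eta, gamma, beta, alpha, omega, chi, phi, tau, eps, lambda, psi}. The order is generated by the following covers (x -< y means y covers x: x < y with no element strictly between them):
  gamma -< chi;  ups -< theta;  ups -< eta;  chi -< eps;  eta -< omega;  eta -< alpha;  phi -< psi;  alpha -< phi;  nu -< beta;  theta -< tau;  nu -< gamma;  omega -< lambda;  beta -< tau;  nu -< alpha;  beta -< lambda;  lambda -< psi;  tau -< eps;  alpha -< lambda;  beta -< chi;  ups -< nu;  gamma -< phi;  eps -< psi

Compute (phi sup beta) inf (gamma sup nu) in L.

gamma

phi ∨ beta = psi
gamma ∨ nu = gamma
psi ∧ gamma = gamma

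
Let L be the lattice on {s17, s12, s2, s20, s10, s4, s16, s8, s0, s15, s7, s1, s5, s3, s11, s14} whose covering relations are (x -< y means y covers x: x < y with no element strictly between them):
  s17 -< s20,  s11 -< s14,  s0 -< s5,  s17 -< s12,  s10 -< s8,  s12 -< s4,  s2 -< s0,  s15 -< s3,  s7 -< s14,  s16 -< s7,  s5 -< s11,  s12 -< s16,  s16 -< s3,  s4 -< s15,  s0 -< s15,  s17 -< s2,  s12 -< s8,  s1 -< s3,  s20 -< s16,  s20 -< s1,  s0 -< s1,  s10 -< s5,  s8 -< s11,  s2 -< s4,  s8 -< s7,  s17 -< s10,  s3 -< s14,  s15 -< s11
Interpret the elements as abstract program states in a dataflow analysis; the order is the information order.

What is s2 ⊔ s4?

s4

Common upper bounds of {s2, s4}: s11, s14, s15, s3, s4.
The least among these is s4.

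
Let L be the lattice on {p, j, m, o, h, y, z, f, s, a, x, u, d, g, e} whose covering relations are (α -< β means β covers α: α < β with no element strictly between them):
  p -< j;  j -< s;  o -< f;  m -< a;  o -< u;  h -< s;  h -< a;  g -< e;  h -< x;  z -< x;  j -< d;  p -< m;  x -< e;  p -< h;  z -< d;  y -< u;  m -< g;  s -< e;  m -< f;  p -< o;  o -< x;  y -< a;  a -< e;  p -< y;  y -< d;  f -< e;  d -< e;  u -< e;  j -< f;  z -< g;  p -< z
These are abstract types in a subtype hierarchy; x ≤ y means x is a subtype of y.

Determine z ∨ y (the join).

d

Common upper bounds of {z, y}: d, e.
The least among these is d.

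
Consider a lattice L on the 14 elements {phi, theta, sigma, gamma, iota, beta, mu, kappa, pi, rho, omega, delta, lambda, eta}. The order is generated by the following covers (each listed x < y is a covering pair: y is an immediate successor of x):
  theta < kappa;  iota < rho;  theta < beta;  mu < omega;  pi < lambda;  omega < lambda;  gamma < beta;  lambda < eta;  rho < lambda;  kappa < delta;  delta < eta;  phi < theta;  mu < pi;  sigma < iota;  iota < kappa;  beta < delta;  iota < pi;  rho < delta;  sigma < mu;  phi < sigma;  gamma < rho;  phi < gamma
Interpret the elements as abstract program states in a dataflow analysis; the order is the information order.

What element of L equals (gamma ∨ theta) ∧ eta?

beta

gamma ∨ theta = beta
beta ∧ eta = beta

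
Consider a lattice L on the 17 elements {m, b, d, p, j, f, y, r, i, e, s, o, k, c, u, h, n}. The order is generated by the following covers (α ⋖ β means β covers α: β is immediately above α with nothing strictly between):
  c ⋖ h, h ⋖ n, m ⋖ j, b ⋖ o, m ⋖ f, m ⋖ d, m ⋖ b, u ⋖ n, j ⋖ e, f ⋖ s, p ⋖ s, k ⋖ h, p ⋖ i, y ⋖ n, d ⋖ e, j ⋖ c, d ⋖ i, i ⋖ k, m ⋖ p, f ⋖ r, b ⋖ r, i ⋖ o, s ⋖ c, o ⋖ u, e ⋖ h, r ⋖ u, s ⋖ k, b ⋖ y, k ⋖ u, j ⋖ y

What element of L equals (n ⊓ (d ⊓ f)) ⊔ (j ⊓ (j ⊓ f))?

m

d ∧ f = m
n ∧ m = m
j ∧ f = m
j ∧ m = m
m ∨ m = m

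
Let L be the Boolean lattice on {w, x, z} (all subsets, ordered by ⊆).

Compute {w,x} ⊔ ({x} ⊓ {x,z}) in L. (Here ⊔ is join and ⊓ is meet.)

{w,x}

{x} ∧ {x,z} = {x}
{w,x} ∨ {x} = {w,x}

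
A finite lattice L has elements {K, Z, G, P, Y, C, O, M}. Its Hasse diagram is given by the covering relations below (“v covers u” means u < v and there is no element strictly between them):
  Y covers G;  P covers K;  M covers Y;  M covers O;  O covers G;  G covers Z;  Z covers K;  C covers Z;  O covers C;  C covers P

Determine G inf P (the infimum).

K

Common lower bounds of {G, P}: K.
The greatest among these is K.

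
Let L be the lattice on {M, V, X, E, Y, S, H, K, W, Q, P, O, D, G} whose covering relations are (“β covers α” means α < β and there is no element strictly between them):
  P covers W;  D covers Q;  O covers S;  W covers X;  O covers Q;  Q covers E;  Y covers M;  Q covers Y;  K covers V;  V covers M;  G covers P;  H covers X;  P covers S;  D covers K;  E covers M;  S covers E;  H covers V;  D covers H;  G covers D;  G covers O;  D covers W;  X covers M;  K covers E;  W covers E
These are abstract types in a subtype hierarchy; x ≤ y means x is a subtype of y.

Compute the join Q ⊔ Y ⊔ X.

D

Common upper bounds of {Q, Y, X}: D, G.
The least among these is D.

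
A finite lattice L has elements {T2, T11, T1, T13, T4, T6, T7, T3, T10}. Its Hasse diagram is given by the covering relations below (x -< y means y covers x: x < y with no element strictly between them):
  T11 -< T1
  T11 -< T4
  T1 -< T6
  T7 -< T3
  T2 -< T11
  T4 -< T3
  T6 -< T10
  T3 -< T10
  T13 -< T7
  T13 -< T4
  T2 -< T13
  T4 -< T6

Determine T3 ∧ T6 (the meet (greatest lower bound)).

Common lower bounds of {T3, T6}: T11, T13, T2, T4.
The greatest among these is T4.

T4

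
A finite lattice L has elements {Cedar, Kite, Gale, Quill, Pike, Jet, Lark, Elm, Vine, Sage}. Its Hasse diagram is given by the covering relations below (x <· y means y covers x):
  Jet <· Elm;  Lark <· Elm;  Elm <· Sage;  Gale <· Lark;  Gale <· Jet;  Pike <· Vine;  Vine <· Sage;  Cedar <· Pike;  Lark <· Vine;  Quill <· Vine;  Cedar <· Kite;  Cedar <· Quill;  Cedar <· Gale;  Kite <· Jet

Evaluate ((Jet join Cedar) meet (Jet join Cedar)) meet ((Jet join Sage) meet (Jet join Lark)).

Jet ∨ Cedar = Jet
Jet ∨ Cedar = Jet
Jet ∧ Jet = Jet
Jet ∨ Sage = Sage
Jet ∨ Lark = Elm
Sage ∧ Elm = Elm
Jet ∧ Elm = Jet

Jet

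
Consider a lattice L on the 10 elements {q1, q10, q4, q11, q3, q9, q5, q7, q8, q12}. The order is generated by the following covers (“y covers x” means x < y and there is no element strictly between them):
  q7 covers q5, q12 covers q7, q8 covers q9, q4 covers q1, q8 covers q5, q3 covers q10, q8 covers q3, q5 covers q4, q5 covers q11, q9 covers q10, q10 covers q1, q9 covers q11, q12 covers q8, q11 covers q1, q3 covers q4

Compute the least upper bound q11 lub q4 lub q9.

Common upper bounds of {q11, q4, q9}: q12, q8.
The least among these is q8.

q8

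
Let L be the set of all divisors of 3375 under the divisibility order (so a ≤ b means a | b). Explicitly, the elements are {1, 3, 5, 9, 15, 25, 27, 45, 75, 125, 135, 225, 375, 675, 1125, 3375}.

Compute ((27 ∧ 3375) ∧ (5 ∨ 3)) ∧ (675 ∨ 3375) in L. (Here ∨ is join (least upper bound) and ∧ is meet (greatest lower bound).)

27 ∧ 3375 = 27
5 ∨ 3 = 15
27 ∧ 15 = 3
675 ∨ 3375 = 3375
3 ∧ 3375 = 3

3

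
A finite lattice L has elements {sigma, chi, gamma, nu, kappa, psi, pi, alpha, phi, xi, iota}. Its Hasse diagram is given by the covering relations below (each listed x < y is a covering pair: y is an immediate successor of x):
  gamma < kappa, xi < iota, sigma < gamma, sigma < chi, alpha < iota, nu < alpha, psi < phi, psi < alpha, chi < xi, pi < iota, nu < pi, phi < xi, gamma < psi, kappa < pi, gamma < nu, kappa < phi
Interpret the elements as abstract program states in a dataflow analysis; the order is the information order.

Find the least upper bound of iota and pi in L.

Common upper bounds of {iota, pi}: iota.
The least among these is iota.

iota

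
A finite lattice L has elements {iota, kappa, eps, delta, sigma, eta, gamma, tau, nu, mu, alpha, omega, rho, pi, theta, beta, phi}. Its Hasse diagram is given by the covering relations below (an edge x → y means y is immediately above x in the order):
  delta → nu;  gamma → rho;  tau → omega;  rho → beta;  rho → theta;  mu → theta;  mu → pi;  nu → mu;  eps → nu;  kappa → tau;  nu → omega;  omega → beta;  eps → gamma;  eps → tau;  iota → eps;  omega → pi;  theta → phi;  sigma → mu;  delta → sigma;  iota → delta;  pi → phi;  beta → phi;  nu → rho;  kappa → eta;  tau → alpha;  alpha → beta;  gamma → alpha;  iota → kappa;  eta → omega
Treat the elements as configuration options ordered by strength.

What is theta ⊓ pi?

Common lower bounds of {theta, pi}: delta, eps, iota, mu, nu, sigma.
The greatest among these is mu.

mu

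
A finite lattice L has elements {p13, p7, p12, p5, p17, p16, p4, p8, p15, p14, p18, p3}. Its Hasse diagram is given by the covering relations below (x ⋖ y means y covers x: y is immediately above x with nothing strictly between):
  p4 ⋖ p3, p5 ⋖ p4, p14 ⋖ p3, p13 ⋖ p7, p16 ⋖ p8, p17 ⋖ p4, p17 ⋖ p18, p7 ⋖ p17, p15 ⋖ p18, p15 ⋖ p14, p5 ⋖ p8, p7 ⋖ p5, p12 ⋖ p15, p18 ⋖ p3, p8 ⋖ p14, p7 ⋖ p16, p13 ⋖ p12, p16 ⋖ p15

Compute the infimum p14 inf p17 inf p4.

p7

Common lower bounds of {p14, p17, p4}: p13, p7.
The greatest among these is p7.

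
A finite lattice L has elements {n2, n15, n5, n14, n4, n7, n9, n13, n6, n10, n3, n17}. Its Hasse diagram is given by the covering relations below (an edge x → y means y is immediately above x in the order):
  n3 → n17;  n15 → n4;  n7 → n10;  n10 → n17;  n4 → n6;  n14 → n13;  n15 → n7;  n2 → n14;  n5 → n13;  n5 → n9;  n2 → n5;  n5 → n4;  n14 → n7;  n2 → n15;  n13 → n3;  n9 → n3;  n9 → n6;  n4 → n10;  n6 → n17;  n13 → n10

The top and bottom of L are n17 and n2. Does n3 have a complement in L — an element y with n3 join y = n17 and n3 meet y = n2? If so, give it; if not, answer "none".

n15

Need y with n3 ∨ y = n17 and n3 ∧ y = n2.
Checking each element gives: n15.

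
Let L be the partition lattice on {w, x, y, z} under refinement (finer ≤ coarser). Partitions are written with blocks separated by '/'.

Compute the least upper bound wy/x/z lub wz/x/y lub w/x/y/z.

wyz/x

The join of wy/x/z, wz/x/y, w/x/y/z merges any blocks that overlap across the partitions, giving wyz/x.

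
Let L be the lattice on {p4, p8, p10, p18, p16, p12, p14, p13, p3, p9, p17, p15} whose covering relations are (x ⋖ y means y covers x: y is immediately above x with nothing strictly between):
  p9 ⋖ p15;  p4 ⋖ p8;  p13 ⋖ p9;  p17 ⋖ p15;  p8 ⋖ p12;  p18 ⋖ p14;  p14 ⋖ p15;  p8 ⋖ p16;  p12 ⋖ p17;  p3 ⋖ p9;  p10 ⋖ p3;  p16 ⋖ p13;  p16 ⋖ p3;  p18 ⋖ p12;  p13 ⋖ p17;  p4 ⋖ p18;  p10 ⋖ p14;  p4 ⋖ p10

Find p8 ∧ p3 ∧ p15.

p8

Common lower bounds of {p8, p3, p15}: p4, p8.
The greatest among these is p8.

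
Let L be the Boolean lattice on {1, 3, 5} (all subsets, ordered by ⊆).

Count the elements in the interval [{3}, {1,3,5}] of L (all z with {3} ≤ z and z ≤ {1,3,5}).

The interval [{3}, {1,3,5}] = {{1,3,5}, {1,3}, {3,5}, {3}}, which has 4 elements.

4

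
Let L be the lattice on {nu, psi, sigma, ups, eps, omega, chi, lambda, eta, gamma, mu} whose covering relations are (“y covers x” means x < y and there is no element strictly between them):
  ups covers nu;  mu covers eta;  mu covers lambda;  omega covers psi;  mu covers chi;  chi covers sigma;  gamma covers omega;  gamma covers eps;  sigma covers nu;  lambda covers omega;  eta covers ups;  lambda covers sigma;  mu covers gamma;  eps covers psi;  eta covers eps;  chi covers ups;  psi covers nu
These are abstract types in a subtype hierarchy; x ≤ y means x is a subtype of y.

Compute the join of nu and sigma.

Common upper bounds of {nu, sigma}: chi, lambda, mu, sigma.
The least among these is sigma.

sigma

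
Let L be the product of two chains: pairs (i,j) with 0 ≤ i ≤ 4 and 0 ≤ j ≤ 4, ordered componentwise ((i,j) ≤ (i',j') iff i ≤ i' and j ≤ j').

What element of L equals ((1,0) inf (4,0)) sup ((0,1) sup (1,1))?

(1,1)

(1,0) ∧ (4,0) = (1,0)
(0,1) ∨ (1,1) = (1,1)
(1,0) ∨ (1,1) = (1,1)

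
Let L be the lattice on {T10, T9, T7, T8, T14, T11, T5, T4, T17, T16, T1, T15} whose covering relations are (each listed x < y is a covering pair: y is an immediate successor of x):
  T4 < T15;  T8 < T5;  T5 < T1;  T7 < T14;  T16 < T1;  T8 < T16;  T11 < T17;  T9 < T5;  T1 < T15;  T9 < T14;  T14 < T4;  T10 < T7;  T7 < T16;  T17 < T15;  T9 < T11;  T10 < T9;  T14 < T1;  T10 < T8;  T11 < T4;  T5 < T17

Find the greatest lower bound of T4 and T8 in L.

T10

Common lower bounds of {T4, T8}: T10.
The greatest among these is T10.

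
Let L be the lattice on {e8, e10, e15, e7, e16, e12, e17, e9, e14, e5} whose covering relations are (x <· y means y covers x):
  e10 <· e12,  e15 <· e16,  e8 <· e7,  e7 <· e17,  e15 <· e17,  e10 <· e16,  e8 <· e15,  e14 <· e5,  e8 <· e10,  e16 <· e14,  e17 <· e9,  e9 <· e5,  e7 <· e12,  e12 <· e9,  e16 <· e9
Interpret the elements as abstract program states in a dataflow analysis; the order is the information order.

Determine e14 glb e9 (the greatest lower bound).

e16

Common lower bounds of {e14, e9}: e10, e15, e16, e8.
The greatest among these is e16.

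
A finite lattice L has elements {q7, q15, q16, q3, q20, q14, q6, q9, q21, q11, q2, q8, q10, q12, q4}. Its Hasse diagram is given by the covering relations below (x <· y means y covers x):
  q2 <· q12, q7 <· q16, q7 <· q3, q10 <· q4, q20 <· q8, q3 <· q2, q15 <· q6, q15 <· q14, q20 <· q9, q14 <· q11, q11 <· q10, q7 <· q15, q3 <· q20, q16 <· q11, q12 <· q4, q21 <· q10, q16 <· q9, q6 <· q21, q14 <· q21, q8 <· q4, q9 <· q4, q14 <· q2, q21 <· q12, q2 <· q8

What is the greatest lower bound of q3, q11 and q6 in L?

Common lower bounds of {q3, q11, q6}: q7.
The greatest among these is q7.

q7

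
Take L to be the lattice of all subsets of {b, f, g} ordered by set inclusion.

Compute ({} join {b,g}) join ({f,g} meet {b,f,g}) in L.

{b,f,g}

{} ∨ {b,g} = {b,g}
{f,g} ∧ {b,f,g} = {f,g}
{b,g} ∨ {f,g} = {b,f,g}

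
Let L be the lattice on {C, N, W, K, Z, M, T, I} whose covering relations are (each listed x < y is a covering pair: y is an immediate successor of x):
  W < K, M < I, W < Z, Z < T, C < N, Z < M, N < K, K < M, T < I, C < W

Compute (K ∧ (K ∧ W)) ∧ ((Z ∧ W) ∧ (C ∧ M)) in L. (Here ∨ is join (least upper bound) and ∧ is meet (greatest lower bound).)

C

K ∧ W = W
K ∧ W = W
Z ∧ W = W
C ∧ M = C
W ∧ C = C
W ∧ C = C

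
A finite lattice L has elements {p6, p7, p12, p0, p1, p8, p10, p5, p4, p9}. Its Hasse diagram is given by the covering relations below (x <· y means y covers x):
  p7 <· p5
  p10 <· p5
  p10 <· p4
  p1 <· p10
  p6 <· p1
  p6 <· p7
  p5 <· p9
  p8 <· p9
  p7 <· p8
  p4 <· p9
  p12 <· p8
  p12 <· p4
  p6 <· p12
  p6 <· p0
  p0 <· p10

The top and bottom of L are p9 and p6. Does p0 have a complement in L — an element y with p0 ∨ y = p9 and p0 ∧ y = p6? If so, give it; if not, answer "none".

p8

Need y with p0 ∨ y = p9 and p0 ∧ y = p6.
Checking each element gives: p8.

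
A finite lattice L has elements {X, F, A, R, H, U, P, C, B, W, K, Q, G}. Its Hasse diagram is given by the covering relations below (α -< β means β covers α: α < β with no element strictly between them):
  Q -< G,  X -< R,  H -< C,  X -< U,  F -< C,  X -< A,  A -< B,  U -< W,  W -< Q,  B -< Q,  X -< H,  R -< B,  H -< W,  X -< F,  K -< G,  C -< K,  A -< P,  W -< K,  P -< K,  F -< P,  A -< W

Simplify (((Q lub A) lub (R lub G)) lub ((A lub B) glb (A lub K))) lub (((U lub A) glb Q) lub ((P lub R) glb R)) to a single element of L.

G

Q ∨ A = Q
R ∨ G = G
Q ∨ G = G
A ∨ B = B
A ∨ K = K
B ∧ K = A
G ∨ A = G
U ∨ A = W
W ∧ Q = W
P ∨ R = G
G ∧ R = R
W ∨ R = Q
G ∨ Q = G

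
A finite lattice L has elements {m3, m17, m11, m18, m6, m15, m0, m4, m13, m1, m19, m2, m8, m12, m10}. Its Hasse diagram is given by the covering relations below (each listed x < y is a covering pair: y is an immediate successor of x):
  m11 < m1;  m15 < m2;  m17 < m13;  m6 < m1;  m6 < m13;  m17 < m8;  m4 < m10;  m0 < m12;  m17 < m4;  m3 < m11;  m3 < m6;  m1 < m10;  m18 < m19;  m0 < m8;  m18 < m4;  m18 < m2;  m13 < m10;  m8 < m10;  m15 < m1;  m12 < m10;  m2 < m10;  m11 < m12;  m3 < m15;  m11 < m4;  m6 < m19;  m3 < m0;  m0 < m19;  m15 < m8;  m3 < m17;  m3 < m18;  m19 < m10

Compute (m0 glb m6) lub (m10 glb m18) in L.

m18

m0 ∧ m6 = m3
m10 ∧ m18 = m18
m3 ∨ m18 = m18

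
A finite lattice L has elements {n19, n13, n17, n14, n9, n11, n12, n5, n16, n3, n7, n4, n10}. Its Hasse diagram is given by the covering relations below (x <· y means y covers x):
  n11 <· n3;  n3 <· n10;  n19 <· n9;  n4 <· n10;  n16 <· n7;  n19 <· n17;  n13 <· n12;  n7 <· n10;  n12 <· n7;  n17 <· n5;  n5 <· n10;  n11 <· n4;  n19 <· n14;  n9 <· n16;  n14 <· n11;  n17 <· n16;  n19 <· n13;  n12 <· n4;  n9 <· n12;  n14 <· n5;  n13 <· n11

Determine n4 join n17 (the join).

Common upper bounds of {n4, n17}: n10.
The least among these is n10.

n10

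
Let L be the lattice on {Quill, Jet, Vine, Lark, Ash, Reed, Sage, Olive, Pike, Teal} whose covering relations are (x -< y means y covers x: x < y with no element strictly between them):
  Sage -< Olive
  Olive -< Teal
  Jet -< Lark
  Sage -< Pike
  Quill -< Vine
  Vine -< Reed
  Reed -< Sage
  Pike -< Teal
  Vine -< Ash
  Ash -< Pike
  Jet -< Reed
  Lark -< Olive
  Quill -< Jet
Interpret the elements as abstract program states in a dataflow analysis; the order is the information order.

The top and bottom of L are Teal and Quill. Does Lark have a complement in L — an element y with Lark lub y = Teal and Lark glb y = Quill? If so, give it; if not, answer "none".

Ash

Need y with Lark ∨ y = Teal and Lark ∧ y = Quill.
Checking each element gives: Ash.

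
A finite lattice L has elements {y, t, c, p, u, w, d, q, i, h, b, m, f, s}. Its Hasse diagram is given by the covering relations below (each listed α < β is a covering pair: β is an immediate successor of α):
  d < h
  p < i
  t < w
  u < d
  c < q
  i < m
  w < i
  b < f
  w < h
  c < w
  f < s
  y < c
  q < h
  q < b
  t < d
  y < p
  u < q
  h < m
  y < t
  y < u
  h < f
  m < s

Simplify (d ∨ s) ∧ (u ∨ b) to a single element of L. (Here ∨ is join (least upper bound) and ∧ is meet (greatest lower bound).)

d ∨ s = s
u ∨ b = b
s ∧ b = b

b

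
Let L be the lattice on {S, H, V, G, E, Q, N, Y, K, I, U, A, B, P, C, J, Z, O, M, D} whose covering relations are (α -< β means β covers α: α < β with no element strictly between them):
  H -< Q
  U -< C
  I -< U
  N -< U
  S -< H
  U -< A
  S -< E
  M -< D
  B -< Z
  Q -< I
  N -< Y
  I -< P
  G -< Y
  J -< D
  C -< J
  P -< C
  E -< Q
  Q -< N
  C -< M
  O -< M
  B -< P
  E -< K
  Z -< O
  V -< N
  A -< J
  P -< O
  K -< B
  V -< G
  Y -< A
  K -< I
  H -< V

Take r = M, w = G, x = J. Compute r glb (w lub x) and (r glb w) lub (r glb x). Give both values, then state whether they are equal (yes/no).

w lub x = J, so r glb (w lub x) = M glb J = C.
r glb w = V and r glb x = C, so (r glb w) lub (r glb x) = V lub C = C.
Equal: yes.

C; C; yes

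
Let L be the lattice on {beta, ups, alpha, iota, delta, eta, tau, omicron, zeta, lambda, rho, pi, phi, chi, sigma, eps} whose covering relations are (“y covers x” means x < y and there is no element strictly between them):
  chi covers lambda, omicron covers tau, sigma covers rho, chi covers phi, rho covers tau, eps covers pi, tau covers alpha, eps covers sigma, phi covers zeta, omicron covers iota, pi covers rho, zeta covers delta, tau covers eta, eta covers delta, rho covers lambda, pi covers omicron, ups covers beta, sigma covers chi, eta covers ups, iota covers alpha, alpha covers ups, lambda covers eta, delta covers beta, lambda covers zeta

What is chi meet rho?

Common lower bounds of {chi, rho}: beta, delta, eta, lambda, ups, zeta.
The greatest among these is lambda.

lambda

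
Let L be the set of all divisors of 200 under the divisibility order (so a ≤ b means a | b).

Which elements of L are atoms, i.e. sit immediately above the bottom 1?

The atoms are exactly the elements that cover 1: 2, 5.

2, 5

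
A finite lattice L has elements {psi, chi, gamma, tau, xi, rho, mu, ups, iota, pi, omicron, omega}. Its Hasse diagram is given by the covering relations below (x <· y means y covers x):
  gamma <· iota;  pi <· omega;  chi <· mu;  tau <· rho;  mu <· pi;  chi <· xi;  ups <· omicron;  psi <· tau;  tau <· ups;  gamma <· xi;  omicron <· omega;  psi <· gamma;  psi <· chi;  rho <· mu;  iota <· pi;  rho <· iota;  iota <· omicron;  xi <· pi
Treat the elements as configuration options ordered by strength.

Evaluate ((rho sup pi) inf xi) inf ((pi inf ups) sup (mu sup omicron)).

xi

rho ∨ pi = pi
pi ∧ xi = xi
pi ∧ ups = tau
mu ∨ omicron = omega
tau ∨ omega = omega
xi ∧ omega = xi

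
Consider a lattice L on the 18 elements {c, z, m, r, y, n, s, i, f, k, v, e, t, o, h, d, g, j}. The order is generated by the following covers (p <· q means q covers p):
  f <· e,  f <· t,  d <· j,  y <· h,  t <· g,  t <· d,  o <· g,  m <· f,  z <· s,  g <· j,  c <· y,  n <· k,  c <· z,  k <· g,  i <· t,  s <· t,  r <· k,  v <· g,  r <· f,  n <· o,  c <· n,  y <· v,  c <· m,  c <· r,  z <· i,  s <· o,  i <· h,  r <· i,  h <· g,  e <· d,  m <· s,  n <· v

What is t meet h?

Common lower bounds of {t, h}: c, i, r, z.
The greatest among these is i.

i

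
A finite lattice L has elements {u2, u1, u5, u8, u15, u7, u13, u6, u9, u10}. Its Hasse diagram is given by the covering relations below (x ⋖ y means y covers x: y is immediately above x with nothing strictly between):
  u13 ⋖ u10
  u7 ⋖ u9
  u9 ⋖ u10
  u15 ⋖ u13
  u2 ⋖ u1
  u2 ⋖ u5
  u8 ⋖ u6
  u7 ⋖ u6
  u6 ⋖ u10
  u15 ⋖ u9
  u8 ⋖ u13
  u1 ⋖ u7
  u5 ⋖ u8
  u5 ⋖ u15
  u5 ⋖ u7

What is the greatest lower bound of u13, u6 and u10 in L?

Common lower bounds of {u13, u6, u10}: u2, u5, u8.
The greatest among these is u8.

u8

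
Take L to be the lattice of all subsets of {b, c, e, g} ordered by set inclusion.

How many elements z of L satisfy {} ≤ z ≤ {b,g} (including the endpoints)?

4

The interval [{}, {b,g}] = {{b,g}, {b}, {g}, {}}, which has 4 elements.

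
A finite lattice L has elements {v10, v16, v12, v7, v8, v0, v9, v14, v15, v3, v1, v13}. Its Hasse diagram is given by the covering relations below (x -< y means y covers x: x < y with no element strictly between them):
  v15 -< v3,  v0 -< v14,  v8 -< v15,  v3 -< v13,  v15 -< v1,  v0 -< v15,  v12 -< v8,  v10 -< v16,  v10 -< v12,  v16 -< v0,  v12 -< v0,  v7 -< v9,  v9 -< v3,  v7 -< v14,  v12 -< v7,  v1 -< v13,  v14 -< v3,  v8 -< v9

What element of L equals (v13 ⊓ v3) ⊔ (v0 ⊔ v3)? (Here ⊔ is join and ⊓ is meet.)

v3

v13 ∧ v3 = v3
v0 ∨ v3 = v3
v3 ∨ v3 = v3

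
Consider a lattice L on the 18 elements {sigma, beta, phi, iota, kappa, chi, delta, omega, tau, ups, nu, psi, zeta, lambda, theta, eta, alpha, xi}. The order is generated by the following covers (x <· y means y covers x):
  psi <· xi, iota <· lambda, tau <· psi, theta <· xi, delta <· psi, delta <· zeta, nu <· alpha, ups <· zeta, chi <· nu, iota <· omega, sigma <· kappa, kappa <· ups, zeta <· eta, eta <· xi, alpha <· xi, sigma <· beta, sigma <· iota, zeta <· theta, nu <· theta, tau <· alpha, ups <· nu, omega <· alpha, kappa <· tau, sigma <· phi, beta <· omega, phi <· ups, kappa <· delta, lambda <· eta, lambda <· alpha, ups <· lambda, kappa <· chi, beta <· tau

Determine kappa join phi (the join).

ups

Common upper bounds of {kappa, phi}: alpha, eta, lambda, nu, theta, ups, xi, zeta.
The least among these is ups.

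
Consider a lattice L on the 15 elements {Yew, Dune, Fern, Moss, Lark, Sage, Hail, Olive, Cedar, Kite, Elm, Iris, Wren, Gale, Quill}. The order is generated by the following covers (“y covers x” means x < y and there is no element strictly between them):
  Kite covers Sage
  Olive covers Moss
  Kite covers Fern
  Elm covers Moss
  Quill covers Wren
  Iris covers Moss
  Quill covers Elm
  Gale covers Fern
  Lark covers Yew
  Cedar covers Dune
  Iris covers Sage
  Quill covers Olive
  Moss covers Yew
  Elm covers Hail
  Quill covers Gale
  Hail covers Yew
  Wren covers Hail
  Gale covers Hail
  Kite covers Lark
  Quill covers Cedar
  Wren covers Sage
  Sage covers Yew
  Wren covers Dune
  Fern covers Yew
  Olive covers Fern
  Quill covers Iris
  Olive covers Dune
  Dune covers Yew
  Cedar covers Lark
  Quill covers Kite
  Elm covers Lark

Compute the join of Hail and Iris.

Common upper bounds of {Hail, Iris}: Quill.
The least among these is Quill.

Quill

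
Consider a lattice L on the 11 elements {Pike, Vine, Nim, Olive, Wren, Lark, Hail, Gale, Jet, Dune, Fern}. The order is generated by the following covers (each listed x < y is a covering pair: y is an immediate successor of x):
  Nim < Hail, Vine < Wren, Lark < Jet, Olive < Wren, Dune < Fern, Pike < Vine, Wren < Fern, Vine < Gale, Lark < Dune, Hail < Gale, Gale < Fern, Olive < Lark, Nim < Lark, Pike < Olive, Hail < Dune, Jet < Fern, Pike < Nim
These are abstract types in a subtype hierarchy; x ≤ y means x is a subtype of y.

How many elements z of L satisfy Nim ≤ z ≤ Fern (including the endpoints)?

The interval [Nim, Fern] = {Dune, Fern, Gale, Hail, Jet, Lark, Nim}, which has 7 elements.

7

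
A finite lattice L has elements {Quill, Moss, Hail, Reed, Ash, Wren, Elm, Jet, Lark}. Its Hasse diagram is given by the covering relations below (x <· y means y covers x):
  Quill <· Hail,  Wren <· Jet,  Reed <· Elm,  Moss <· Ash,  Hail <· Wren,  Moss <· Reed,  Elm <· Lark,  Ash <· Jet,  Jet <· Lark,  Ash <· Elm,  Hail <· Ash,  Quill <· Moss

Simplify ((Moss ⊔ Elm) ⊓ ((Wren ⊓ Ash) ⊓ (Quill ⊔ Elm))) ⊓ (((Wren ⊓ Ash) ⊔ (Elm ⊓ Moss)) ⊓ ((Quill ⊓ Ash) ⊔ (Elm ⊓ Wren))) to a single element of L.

Moss ∨ Elm = Elm
Wren ∧ Ash = Hail
Quill ∨ Elm = Elm
Hail ∧ Elm = Hail
Elm ∧ Hail = Hail
Wren ∧ Ash = Hail
Elm ∧ Moss = Moss
Hail ∨ Moss = Ash
Quill ∧ Ash = Quill
Elm ∧ Wren = Hail
Quill ∨ Hail = Hail
Ash ∧ Hail = Hail
Hail ∧ Hail = Hail

Hail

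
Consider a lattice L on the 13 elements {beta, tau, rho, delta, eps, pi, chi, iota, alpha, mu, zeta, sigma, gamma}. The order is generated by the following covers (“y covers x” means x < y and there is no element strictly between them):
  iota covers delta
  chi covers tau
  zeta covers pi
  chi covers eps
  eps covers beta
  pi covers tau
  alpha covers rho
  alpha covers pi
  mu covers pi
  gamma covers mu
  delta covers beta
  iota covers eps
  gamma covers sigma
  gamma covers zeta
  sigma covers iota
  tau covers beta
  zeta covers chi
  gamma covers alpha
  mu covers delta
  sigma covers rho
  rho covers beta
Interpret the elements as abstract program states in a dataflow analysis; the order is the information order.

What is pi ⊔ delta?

Common upper bounds of {pi, delta}: gamma, mu.
The least among these is mu.

mu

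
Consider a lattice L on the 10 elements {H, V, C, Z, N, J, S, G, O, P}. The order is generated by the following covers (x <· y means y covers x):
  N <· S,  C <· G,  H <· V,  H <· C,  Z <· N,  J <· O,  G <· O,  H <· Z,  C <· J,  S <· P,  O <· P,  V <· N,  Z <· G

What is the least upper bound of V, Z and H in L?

Common upper bounds of {V, Z, H}: N, P, S.
The least among these is N.

N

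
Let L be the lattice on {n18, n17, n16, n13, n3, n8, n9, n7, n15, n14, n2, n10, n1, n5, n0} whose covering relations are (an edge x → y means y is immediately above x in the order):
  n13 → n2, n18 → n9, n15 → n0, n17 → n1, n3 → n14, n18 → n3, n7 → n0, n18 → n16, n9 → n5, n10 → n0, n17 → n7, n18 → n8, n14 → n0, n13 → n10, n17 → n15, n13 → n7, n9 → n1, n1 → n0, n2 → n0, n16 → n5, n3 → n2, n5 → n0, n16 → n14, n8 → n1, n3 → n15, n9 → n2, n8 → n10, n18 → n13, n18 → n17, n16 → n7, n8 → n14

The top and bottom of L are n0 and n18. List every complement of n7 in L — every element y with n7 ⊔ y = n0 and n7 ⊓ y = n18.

n3, n8, n9

Need y with n7 ∨ y = n0 and n7 ∧ y = n18.
Checking each element gives: n3, n8, n9.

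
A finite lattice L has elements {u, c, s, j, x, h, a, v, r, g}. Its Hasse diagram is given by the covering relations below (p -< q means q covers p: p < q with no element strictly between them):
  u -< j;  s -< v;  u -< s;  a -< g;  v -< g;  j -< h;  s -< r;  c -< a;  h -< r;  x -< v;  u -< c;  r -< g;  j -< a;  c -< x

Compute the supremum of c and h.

Common upper bounds of {c, h}: g.
The least among these is g.

g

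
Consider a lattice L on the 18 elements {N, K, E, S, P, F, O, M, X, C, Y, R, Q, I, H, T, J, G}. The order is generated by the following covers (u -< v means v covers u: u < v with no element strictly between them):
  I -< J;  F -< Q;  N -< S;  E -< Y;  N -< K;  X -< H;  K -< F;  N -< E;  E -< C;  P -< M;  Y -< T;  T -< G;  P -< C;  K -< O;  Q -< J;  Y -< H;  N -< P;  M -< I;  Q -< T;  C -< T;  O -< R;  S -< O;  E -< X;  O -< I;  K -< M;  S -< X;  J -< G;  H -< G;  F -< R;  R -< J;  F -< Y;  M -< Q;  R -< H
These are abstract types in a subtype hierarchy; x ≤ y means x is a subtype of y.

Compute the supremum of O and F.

R

Common upper bounds of {O, F}: G, H, J, R.
The least among these is R.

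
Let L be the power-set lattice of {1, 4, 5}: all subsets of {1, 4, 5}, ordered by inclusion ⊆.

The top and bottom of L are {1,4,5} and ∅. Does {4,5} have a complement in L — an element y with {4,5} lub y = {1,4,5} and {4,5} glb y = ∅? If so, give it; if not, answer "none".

{1}

Need y with {4,5} ∨ y = {1,4,5} and {4,5} ∧ y = ∅.
Checking each element gives: {1}.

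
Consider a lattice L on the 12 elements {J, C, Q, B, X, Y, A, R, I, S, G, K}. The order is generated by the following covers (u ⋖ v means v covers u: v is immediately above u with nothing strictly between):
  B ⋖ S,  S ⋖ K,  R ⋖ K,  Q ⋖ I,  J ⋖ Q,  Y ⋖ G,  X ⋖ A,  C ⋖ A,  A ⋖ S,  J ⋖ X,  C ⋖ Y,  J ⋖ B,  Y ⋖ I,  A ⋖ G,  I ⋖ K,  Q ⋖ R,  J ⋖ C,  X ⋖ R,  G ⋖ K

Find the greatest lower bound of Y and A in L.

Common lower bounds of {Y, A}: C, J.
The greatest among these is C.

C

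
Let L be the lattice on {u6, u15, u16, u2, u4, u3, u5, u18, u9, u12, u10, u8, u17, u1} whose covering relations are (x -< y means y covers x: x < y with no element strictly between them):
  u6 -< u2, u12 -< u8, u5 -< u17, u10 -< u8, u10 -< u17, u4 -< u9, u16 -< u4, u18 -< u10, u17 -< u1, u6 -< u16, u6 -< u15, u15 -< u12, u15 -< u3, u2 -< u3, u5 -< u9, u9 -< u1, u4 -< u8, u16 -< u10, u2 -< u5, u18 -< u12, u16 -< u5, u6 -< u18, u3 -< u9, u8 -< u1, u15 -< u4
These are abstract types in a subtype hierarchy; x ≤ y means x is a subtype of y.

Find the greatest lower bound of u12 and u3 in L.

u15

Common lower bounds of {u12, u3}: u15, u6.
The greatest among these is u15.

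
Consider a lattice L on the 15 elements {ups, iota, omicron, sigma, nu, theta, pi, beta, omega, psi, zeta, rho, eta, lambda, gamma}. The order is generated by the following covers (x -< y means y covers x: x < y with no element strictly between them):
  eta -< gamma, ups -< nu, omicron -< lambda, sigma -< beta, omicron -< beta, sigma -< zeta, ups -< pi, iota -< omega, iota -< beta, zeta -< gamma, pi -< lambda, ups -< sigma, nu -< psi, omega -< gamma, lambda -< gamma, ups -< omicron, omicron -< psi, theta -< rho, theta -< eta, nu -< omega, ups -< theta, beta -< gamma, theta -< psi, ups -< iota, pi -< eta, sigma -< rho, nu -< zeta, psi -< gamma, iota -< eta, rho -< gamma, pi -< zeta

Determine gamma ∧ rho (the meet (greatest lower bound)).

Common lower bounds of {gamma, rho}: rho, sigma, theta, ups.
The greatest among these is rho.

rho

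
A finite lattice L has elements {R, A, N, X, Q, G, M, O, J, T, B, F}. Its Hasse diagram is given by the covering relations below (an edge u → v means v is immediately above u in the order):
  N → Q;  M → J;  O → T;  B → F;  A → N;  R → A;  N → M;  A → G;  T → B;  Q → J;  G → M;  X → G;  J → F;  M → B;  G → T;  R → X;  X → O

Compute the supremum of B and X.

Common upper bounds of {B, X}: B, F.
The least among these is B.

B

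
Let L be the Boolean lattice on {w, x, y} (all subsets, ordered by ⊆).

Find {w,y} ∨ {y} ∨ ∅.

Common upper bounds of {{w,y}, {y}, ∅}: {w,x,y}, {w,y}.
The least among these is {w,y}.

{w,y}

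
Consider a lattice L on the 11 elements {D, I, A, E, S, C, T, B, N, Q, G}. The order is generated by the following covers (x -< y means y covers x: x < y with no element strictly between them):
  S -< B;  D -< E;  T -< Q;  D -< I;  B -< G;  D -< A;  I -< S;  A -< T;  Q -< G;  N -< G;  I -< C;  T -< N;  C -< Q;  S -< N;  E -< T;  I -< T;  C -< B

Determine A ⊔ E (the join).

Common upper bounds of {A, E}: G, N, Q, T.
The least among these is T.

T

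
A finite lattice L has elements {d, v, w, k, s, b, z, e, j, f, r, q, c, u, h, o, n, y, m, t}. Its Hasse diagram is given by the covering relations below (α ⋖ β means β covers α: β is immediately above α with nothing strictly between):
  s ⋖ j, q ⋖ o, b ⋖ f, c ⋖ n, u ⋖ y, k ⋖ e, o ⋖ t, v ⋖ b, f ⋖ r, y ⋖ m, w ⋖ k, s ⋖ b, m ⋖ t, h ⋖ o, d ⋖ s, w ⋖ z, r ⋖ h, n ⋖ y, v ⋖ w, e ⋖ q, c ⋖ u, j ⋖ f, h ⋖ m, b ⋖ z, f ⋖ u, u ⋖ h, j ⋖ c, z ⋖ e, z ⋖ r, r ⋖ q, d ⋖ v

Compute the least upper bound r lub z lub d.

Common upper bounds of {r, z, d}: h, m, o, q, r, t.
The least among these is r.

r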